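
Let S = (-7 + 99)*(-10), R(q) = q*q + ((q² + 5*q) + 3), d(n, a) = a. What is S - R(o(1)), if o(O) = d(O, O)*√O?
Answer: -930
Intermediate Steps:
o(O) = O^(3/2) (o(O) = O*√O = O^(3/2))
R(q) = 3 + 2*q² + 5*q (R(q) = q² + (3 + q² + 5*q) = 3 + 2*q² + 5*q)
S = -920 (S = 92*(-10) = -920)
S - R(o(1)) = -920 - (3 + 2*(1^(3/2))² + 5*1^(3/2)) = -920 - (3 + 2*1² + 5*1) = -920 - (3 + 2*1 + 5) = -920 - (3 + 2 + 5) = -920 - 1*10 = -920 - 10 = -930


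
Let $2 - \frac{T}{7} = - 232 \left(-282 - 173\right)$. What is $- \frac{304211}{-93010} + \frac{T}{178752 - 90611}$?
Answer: $- \frac{41912185309}{8197994410} \approx -5.1125$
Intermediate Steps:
$T = -738906$ ($T = 14 - 7 \left(- 232 \left(-282 - 173\right)\right) = 14 - 7 \left(\left(-232\right) \left(-455\right)\right) = 14 - 738920 = -738906$)
$- \frac{304211}{-93010} + \frac{T}{178752 - 90611} = - \frac{304211}{-93010} - \frac{738906}{178752 - 90611} = \left(-304211\right) \left(- \frac{1}{93010}\right) - \frac{738906}{88141} = \frac{304211}{93010} - \frac{738906}{88141} = - \frac{41912185309}{8197994410}$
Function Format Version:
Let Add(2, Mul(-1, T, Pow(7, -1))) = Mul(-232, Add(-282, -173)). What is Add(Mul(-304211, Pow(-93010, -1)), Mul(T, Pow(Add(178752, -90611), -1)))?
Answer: Rational(-41912185309, 8197994410) ≈ -5.1125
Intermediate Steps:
T = -738906 (T = Add(14, Mul(-7, Mul(-232, Add(-282, -173)))) = Add(14, Mul(-7, Mul(-232, -455))) = Add(14, Mul(-7, 105560)) = Add(14, -738920) = -738906)
Add(Mul(-304211, Pow(-93010, -1)), Mul(T, Pow(Add(178752, -90611), -1))) = Add(Mul(-304211, Pow(-93010, -1)), Mul(-738906, Pow(Add(178752, -90611), -1))) = Add(Mul(-304211, Rational(-1, 93010)), Mul(-738906, Pow(88141, -1))) = Add(Rational(304211, 93010), Mul(-738906, Rational(1, 88141))) = Add(Rational(304211, 93010), Rational(-738906, 88141)) = Rational(-41912185309, 8197994410)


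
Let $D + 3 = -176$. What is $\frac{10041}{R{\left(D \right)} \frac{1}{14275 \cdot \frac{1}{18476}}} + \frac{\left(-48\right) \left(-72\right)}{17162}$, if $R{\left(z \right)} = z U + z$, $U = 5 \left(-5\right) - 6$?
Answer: $\frac{93427030009}{56758235048} \approx 1.6461$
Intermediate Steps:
$D = -179$ ($D = -3 - 176 = -179$)
$U = -31$ ($U = -25 - 6 = -31$)
$R{\left(z \right)} = - 30 z$ ($R{\left(z \right)} = z \left(-31\right) + z = - 31 z + z = - 30 z$)
$\frac{10041}{R{\left(D \right)} \frac{1}{14275 \cdot \frac{1}{18476}}} + \frac{\left(-48\right) \left(-72\right)}{17162} = \frac{10041}{\left(-30\right) \left(-179\right) \frac{1}{14275 \cdot \frac{1}{18476}}} + \frac{\left(-48\right) \left(-72\right)}{17162} = \frac{10041}{5370 \frac{1}{14275 \cdot \frac{1}{18476}}} + 3456 \cdot \frac{1}{17162} = \frac{10041}{5370 \frac{1}{\frac{14275}{18476}}} + \frac{1728}{8581} = \frac{10041}{5370 \cdot \frac{18476}{14275}} + \frac{1728}{8581} = \frac{10041}{\frac{19843224}{2855}} + \frac{1728}{8581} = 10041 \cdot \frac{2855}{19843224} + \frac{1728}{8581} = \frac{9555685}{6614408} + \frac{1728}{8581} = \frac{93427030009}{56758235048}$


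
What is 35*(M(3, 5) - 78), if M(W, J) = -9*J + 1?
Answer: -4270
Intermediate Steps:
M(W, J) = 1 - 9*J
35*(M(3, 5) - 78) = 35*((1 - 9*5) - 78) = 35*((1 - 45) - 78) = 35*(-44 - 78) = 35*(-122) = -4270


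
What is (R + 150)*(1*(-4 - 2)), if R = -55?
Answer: -570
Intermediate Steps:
(R + 150)*(1*(-4 - 2)) = (-55 + 150)*(1*(-4 - 2)) = 95*(1*(-6)) = 95*(-6) = -570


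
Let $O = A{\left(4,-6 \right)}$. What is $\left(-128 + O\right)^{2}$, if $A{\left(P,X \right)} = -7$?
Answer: $18225$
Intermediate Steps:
$O = -7$
$\left(-128 + O\right)^{2} = \left(-128 - 7\right)^{2} = \left(-135\right)^{2} = 18225$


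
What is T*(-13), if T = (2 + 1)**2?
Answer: -117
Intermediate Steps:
T = 9 (T = 3**2 = 9)
T*(-13) = 9*(-13) = -117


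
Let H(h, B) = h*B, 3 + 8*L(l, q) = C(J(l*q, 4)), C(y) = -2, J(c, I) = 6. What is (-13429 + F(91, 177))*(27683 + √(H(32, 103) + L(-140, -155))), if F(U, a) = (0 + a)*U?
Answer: 74135074 + 1339*√52726/2 ≈ 7.4289e+7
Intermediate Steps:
L(l, q) = -5/8 (L(l, q) = -3/8 + (⅛)*(-2) = -3/8 - ¼ = -5/8)
H(h, B) = B*h
F(U, a) = U*a (F(U, a) = a*U = U*a)
(-13429 + F(91, 177))*(27683 + √(H(32, 103) + L(-140, -155))) = (-13429 + 91*177)*(27683 + √(103*32 - 5/8)) = (-13429 + 16107)*(27683 + √(3296 - 5/8)) = 2678*(27683 + √(26363/8)) = 2678*(27683 + √52726/4) = 74135074 + 1339*√52726/2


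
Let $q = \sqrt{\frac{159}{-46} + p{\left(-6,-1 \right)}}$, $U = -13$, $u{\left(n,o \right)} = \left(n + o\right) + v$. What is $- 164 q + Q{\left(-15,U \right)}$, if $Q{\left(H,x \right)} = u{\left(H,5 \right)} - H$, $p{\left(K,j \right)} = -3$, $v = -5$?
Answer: $- \frac{246 i \sqrt{1518}}{23} \approx - 416.72 i$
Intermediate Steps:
$u{\left(n,o \right)} = -5 + n + o$ ($u{\left(n,o \right)} = \left(n + o\right) - 5 = -5 + n + o$)
$q = \frac{3 i \sqrt{1518}}{46}$ ($q = \sqrt{\frac{159}{-46} - 3} = \sqrt{159 \left(- \frac{1}{46}\right) - 3} = \sqrt{- \frac{159}{46} - 3} = \sqrt{- \frac{297}{46}} = \frac{3 i \sqrt{1518}}{46} \approx 2.541 i$)
$Q{\left(H,x \right)} = 0$ ($Q{\left(H,x \right)} = \left(-5 + H + 5\right) - H = H - H = 0$)
$- 164 q + Q{\left(-15,U \right)} = - 164 \frac{3 i \sqrt{1518}}{46} + 0 = - \frac{246 i \sqrt{1518}}{23} + 0 = - \frac{246 i \sqrt{1518}}{23}$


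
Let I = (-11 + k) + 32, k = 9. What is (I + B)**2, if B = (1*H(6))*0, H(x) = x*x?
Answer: 900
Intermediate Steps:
H(x) = x**2
B = 0 (B = (1*6**2)*0 = (1*36)*0 = 36*0 = 0)
I = 30 (I = (-11 + 9) + 32 = -2 + 32 = 30)
(I + B)**2 = (30 + 0)**2 = 30**2 = 900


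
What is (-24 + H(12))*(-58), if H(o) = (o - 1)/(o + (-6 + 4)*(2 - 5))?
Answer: 12209/9 ≈ 1356.6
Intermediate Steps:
H(o) = (-1 + o)/(6 + o) (H(o) = (-1 + o)/(o - 2*(-3)) = (-1 + o)/(o + 6) = (-1 + o)/(6 + o))
(-24 + H(12))*(-58) = (-24 + (-1 + 12)/(6 + 12))*(-58) = (-24 + 11/18)*(-58) = -421/18*(-58) = 12209/9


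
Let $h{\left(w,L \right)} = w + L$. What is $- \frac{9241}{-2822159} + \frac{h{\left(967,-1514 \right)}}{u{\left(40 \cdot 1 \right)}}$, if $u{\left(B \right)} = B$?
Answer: $- \frac{1543351333}{112886360} \approx -13.672$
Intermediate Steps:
$h{\left(w,L \right)} = L + w$
$- \frac{9241}{-2822159} + \frac{h{\left(967,-1514 \right)}}{u{\left(40 \cdot 1 \right)}} = - \frac{9241}{-2822159} + \frac{-1514 + 967}{40 \cdot 1} = \left(-9241\right) \left(- \frac{1}{2822159}\right) - \frac{547}{40} = \frac{9241}{2822159} - \frac{547}{40} = - \frac{1543351333}{112886360}$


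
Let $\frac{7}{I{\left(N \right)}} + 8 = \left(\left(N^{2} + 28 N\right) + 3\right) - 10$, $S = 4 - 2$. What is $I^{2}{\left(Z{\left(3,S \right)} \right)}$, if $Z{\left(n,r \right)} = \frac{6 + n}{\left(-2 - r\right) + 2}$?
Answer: $\frac{16}{4761} \approx 0.0033606$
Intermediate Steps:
$S = 2$
$Z{\left(n,r \right)} = - \frac{6 + n}{r}$ ($Z{\left(n,r \right)} = \frac{6 + n}{\left(-1\right) r} = \left(6 + n\right) \left(- \frac{1}{r}\right) = - \frac{6 + n}{r}$)
$I{\left(N \right)} = \frac{7}{-15 + N^{2} + 28 N}$ ($I{\left(N \right)} = \frac{7}{-8 - \left(7 - N^{2} - 28 N\right)} = \frac{7}{-8 + \left(-7 + N^{2} + 28 N\right)} = \frac{7}{-15 + N^{2} + 28 N}$)
$I^{2}{\left(Z{\left(3,S \right)} \right)} = \left(\frac{7}{-15 + \left(\frac{-6 - 3}{2}\right)^{2} + 28 \frac{-6 - 3}{2}}\right)^{2} = \left(\frac{7}{-15 + \left(\frac{1}{2} \left(-9\right)\right)^{2} + 28 \cdot \frac{1}{2} \left(-9\right)}\right)^{2} = \left(\frac{7}{-15 + \left(- \frac{9}{2}\right)^{2} + 28 \left(- \frac{9}{2}\right)}\right)^{2} = \left(\frac{7}{-15 + \frac{81}{4} - 126}\right)^{2} = \left(\frac{7}{- \frac{483}{4}}\right)^{2} = \left(7 \left(- \frac{4}{483}\right)\right)^{2} = \left(- \frac{4}{69}\right)^{2} = \frac{16}{4761}$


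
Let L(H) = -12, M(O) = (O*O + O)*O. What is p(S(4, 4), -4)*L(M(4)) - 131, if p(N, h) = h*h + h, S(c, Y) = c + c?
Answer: -275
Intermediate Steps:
S(c, Y) = 2*c
M(O) = O*(O + O**2) (M(O) = (O**2 + O)*O = (O + O**2)*O = O*(O + O**2))
p(N, h) = h + h**2 (p(N, h) = h**2 + h = h + h**2)
p(S(4, 4), -4)*L(M(4)) - 131 = -4*(1 - 4)*(-12) - 131 = -4*(-3)*(-12) - 131 = 12*(-12) - 131 = -144 - 131 = -275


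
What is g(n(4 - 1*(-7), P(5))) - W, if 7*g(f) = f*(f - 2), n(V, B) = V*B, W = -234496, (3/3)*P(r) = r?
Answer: 1644387/7 ≈ 2.3491e+5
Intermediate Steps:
P(r) = r
n(V, B) = B*V
g(f) = f*(-2 + f)/7 (g(f) = (f*(f - 2))/7 = (f*(-2 + f))/7 = f*(-2 + f)/7)
g(n(4 - 1*(-7), P(5))) - W = (5*(4 - 1*(-7)))*(-2 + 5*(4 - 1*(-7)))/7 - 1*(-234496) = (5*(4 + 7))*(-2 + 5*(4 + 7))/7 + 234496 = (5*11)*(-2 + 5*11)/7 + 234496 = (⅐)*55*(-2 + 55) + 234496 = (⅐)*55*53 + 234496 = 2915/7 + 234496 = 1644387/7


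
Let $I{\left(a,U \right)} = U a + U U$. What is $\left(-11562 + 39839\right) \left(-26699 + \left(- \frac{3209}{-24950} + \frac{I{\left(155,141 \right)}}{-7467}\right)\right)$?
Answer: $- \frac{46893493837528773}{62100550} \approx -7.5512 \cdot 10^{8}$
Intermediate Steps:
$I{\left(a,U \right)} = U^{2} + U a$ ($I{\left(a,U \right)} = U a + U^{2} = U^{2} + U a$)
$\left(-11562 + 39839\right) \left(-26699 + \left(- \frac{3209}{-24950} + \frac{I{\left(155,141 \right)}}{-7467}\right)\right) = \left(-11562 + 39839\right) \left(-26699 + \left(- \frac{3209}{-24950} + \frac{141 \left(141 + 155\right)}{-7467}\right)\right) = 28277 \left(-26699 + \left(\left(-3209\right) \left(- \frac{1}{24950}\right) + 141 \cdot 296 \left(- \frac{1}{7467}\right)\right)\right) = 28277 \left(-26699 + \left(\frac{3209}{24950} + 41736 \left(- \frac{1}{7467}\right)\right)\right) = 28277 \left(-26699 + \left(\frac{3209}{24950} - \frac{13912}{2489}\right)\right) = 28277 \left(-26699 - \frac{339117199}{62100550}\right) = 28277 \left(- \frac{1658361701649}{62100550}\right) = - \frac{46893493837528773}{62100550}$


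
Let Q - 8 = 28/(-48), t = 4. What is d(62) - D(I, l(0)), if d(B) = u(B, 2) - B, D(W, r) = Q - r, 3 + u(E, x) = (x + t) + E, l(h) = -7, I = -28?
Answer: -137/12 ≈ -11.417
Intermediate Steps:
Q = 89/12 (Q = 8 + 28/(-48) = 8 + 28*(-1/48) = 8 - 7/12 = 89/12 ≈ 7.4167)
u(E, x) = 1 + E + x (u(E, x) = -3 + ((x + 4) + E) = -3 + ((4 + x) + E) = -3 + (4 + E + x) = 1 + E + x)
D(W, r) = 89/12 - r
d(B) = 3 (d(B) = (1 + B + 2) - B = (3 + B) - B = 3)
d(62) - D(I, l(0)) = 3 - (89/12 - 1*(-7)) = 3 - (89/12 + 7) = 3 - 1*173/12 = 3 - 173/12 = -137/12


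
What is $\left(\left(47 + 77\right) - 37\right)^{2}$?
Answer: $7569$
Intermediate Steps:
$\left(\left(47 + 77\right) - 37\right)^{2} = \left(124 - 37\right)^{2} = 87^{2} = 7569$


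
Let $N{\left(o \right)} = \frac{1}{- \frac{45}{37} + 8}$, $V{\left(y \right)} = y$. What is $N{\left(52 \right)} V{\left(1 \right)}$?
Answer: $\frac{37}{251} \approx 0.14741$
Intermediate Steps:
$N{\left(o \right)} = \frac{37}{251}$ ($N{\left(o \right)} = \frac{1}{\left(-45\right) \frac{1}{37} + 8} = \frac{1}{- \frac{45}{37} + 8} = \frac{1}{\frac{251}{37}} = \frac{37}{251}$)
$N{\left(52 \right)} V{\left(1 \right)} = \frac{37}{251} \cdot 1 = \frac{37}{251}$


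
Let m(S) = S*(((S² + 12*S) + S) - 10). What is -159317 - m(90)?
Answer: -992717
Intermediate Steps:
m(S) = S*(-10 + S² + 13*S) (m(S) = S*((S² + 13*S) - 10) = S*(-10 + S² + 13*S))
-159317 - m(90) = -159317 - 90*(-10 + 90² + 13*90) = -159317 - 90*(-10 + 8100 + 1170) = -159317 - 90*9260 = -159317 - 1*833400 = -159317 - 833400 = -992717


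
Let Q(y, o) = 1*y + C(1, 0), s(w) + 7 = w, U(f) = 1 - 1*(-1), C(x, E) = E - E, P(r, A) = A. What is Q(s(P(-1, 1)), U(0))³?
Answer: -216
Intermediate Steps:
C(x, E) = 0
U(f) = 2 (U(f) = 1 + 1 = 2)
s(w) = -7 + w
Q(y, o) = y (Q(y, o) = 1*y + 0 = y + 0 = y)
Q(s(P(-1, 1)), U(0))³ = (-7 + 1)³ = (-6)³ = -216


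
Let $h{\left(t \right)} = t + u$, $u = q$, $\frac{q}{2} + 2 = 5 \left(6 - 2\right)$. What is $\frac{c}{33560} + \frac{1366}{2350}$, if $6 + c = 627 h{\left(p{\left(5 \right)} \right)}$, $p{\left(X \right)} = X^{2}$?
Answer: $\frac{13570931}{7886600} \approx 1.7208$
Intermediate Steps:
$q = 36$ ($q = -4 + 2 \cdot 5 \left(6 - 2\right) = -4 + 2 \cdot 5 \cdot 4 = -4 + 2 \cdot 20 = -4 + 40 = 36$)
$u = 36$
$h{\left(t \right)} = 36 + t$ ($h{\left(t \right)} = t + 36 = 36 + t$)
$c = 38241$ ($c = -6 + 627 \left(36 + 5^{2}\right) = -6 + 627 \left(36 + 25\right) = -6 + 627 \cdot 61 = -6 + 38247 = 38241$)
$\frac{c}{33560} + \frac{1366}{2350} = \frac{38241}{33560} + \frac{1366}{2350} = 38241 \cdot \frac{1}{33560} + 1366 \cdot \frac{1}{2350} = \frac{38241}{33560} + \frac{683}{1175} = \frac{13570931}{7886600}$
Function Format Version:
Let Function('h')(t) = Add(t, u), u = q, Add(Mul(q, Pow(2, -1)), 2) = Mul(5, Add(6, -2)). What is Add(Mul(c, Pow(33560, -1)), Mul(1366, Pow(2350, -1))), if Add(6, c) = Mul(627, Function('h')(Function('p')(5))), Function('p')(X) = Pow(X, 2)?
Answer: Rational(13570931, 7886600) ≈ 1.7208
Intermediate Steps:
q = 36 (q = Add(-4, Mul(2, Mul(5, Add(6, -2)))) = Add(-4, Mul(2, Mul(5, 4))) = Add(-4, Mul(2, 20)) = Add(-4, 40) = 36)
u = 36
Function('h')(t) = Add(36, t) (Function('h')(t) = Add(t, 36) = Add(36, t))
c = 38241 (c = Add(-6, Mul(627, Add(36, Pow(5, 2)))) = Add(-6, Mul(627, Add(36, 25))) = Add(-6, Mul(627, 61)) = Add(-6, 38247) = 38241)
Add(Mul(c, Pow(33560, -1)), Mul(1366, Pow(2350, -1))) = Add(Mul(38241, Pow(33560, -1)), Mul(1366, Pow(2350, -1))) = Add(Mul(38241, Rational(1, 33560)), Mul(1366, Rational(1, 2350))) = Add(Rational(38241, 33560), Rational(683, 1175)) = Rational(13570931, 7886600)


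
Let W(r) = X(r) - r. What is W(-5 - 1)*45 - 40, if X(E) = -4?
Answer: 50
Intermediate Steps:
W(r) = -4 - r
W(-5 - 1)*45 - 40 = (-4 - (-5 - 1))*45 - 40 = (-4 - 1*(-6))*45 - 40 = (-4 + 6)*45 - 40 = 2*45 - 40 = 90 - 40 = 50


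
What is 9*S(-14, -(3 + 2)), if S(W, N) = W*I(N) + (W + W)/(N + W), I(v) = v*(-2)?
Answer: -23688/19 ≈ -1246.7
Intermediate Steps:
I(v) = -2*v
S(W, N) = -2*N*W + 2*W/(N + W) (S(W, N) = W*(-2*N) + (W + W)/(N + W) = -2*N*W + (2*W)/(N + W) = -2*N*W + 2*W/(N + W))
9*S(-14, -(3 + 2)) = 9*(2*(-14)*(1 - (-(3 + 2))² - 1*(-(3 + 2))*(-14))/(-(3 + 2) - 14)) = 9*(2*(-14)*(1 - (-1*5)² - 1*(-1*5)*(-14))/(-1*5 - 14)) = 9*(2*(-14)*(1 - 1*(-5)² - 1*(-5)*(-14))/(-5 - 14)) = 9*(2*(-14)*(1 - 1*25 - 70)/(-19)) = 9*(2*(-14)*(-1/19)*(1 - 25 - 70)) = 9*(2*(-14)*(-1/19)*(-94)) = 9*(-2632/19) = -23688/19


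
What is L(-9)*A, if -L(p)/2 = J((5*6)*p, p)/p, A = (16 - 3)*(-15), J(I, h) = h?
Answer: 390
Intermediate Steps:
A = -195 (A = 13*(-15) = -195)
L(p) = -2 (L(p) = -2*p/p = -2*1 = -2)
L(-9)*A = -2*(-195) = 390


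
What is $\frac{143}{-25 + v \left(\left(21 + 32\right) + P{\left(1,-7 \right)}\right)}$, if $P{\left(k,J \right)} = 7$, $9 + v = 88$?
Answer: $\frac{143}{4715} \approx 0.030329$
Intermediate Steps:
$v = 79$ ($v = -9 + 88 = 79$)
$\frac{143}{-25 + v \left(\left(21 + 32\right) + P{\left(1,-7 \right)}\right)} = \frac{143}{-25 + 79 \left(\left(21 + 32\right) + 7\right)} = \frac{143}{-25 + 79 \left(53 + 7\right)} = \frac{143}{-25 + 79 \cdot 60} = \frac{143}{-25 + 4740} = \frac{143}{4715}$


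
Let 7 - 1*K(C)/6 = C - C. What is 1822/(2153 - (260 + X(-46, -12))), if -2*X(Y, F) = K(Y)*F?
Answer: 1822/1641 ≈ 1.1103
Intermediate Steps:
K(C) = 42 (K(C) = 42 - 6*(C - C) = 42 - 6*0 = 42 + 0 = 42)
X(Y, F) = -21*F
1822/(2153 - (260 + X(-46, -12))) = 1822/(2153 - (260 - 21*(-12))) = 1822/(2153 - (260 + 252)) = 1822/(2153 - 1*512) = 1822/(2153 - 512) = 1822/1641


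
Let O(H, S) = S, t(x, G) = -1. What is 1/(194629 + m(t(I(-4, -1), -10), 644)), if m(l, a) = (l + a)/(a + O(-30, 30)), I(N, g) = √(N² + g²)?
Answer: 674/131180589 ≈ 5.1380e-6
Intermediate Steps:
m(l, a) = (a + l)/(30 + a) (m(l, a) = (l + a)/(a + 30) = (a + l)/(30 + a))
1/(194629 + m(t(I(-4, -1), -10), 644)) = 1/(194629 + (644 - 1)/(30 + 644)) = 1/(194629 + 643/674) = 1/(131180589/674) = 674/131180589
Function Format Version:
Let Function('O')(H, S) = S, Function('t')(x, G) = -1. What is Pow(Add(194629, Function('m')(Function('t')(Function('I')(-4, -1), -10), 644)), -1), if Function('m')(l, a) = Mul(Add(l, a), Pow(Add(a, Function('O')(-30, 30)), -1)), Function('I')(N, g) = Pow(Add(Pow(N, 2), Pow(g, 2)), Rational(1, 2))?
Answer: Rational(674, 131180589) ≈ 5.1380e-6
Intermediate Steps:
Function('m')(l, a) = Mul(Pow(Add(30, a), -1), Add(a, l)) (Function('m')(l, a) = Mul(Add(l, a), Pow(Add(a, 30), -1)) = Mul(Add(a, l), Pow(Add(30, a), -1)) = Mul(Pow(Add(30, a), -1), Add(a, l)))
Pow(Add(194629, Function('m')(Function('t')(Function('I')(-4, -1), -10), 644)), -1) = Pow(Add(194629, Mul(Pow(Add(30, 644), -1), Add(644, -1))), -1) = Pow(Add(194629, Mul(Pow(674, -1), 643)), -1) = Pow(Add(194629, Mul(Rational(1, 674), 643)), -1) = Pow(Add(194629, Rational(643, 674)), -1) = Pow(Rational(131180589, 674), -1) = Rational(674, 131180589)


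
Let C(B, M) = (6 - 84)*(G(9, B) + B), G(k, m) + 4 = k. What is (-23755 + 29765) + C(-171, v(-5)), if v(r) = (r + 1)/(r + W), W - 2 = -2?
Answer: 18958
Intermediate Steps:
W = 0 (W = 2 - 2 = 0)
G(k, m) = -4 + k
v(r) = (1 + r)/r (v(r) = (r + 1)/(r + 0) = (1 + r)/r)
C(B, M) = -390 - 78*B (C(B, M) = (6 - 84)*((-4 + 9) + B) = -78*(5 + B) = -390 - 78*B)
(-23755 + 29765) + C(-171, v(-5)) = (-23755 + 29765) + (-390 - 78*(-171)) = 6010 + (-390 + 13338) = 6010 + 12948 = 18958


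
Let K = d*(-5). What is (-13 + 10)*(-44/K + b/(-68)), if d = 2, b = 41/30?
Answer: -1787/136 ≈ -13.140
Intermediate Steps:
b = 41/30 (b = 41*(1/30) = 41/30 ≈ 1.3667)
K = -10 (K = 2*(-5) = -10)
(-13 + 10)*(-44/K + b/(-68)) = (-13 + 10)*(-44/(-10) + (41/30)/(-68)) = -3*(-44*(-1/10) + (41/30)*(-1/68)) = -3*(22/5 - 41/2040) = -3*1787/408 = -1787/136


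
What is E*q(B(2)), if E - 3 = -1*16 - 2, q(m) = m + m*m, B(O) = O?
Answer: -90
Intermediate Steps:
q(m) = m + m²
E = -15 (E = 3 + (-1*16 - 2) = 3 + (-16 - 2) = 3 - 18 = -15)
E*q(B(2)) = -30*(1 + 2) = -30*3 = -15*6 = -90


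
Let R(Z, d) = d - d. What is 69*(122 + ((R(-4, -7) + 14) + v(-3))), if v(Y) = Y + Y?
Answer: 8970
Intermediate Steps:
R(Z, d) = 0
v(Y) = 2*Y
69*(122 + ((R(-4, -7) + 14) + v(-3))) = 69*(122 + ((0 + 14) + 2*(-3))) = 69*(122 + (14 - 6)) = 69*(122 + 8) = 69*130 = 8970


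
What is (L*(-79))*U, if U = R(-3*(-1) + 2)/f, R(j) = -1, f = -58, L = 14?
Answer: -553/29 ≈ -19.069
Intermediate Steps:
U = 1/58 (U = -1/(-58) = -1*(-1/58) = 1/58 ≈ 0.017241)
(L*(-79))*U = (14*(-79))*(1/58) = -1106*1/58 = -553/29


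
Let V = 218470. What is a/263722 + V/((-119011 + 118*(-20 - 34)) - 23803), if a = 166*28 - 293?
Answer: -28482820155/19671815146 ≈ -1.4479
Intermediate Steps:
a = 4355 (a = 4648 - 293 = 4355)
a/263722 + V/((-119011 + 118*(-20 - 34)) - 23803) = 4355/263722 + 218470/((-119011 + 118*(-20 - 34)) - 23803) = 4355*(1/263722) + 218470/((-119011 + 118*(-54)) - 23803) = 4355/263722 + 218470/((-119011 - 6372) - 23803) = 4355/263722 + 218470/(-125383 - 23803) = 4355/263722 + 218470/(-149186) = 4355/263722 + 218470*(-1/149186) = 4355/263722 - 109235/74593 = -28482820155/19671815146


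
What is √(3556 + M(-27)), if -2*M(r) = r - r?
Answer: 2*√889 ≈ 59.632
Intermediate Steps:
M(r) = 0 (M(r) = -(r - r)/2 = -½*0 = 0)
√(3556 + M(-27)) = √(3556 + 0) = √3556 = 2*√889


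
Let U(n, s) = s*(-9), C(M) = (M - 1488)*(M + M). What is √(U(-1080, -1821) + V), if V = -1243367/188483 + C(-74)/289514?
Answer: 2*√3049034289523968829088091/27284233631 ≈ 128.00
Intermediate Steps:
C(M) = 2*M*(-1488 + M) (C(M) = (-1488 + M)*(2*M) = 2*M*(-1488 + M))
U(n, s) = -9*s
V = -158199703815/27284233631 (V = -1243367/188483 + (2*(-74)*(-1488 - 74))/289514 = -1243367*1/188483 + (2*(-74)*(-1562))*(1/289514) = -1243367/188483 + 231176*(1/289514) = -1243367/188483 + 115588/144757 = -158199703815/27284233631 ≈ -5.7982)
√(U(-1080, -1821) + V) = √(-9*(-1821) - 158199703815/27284233631) = √(16389 - 158199703815/27284233631) = √(447003105274644/27284233631) = 2*√3049034289523968829088091/27284233631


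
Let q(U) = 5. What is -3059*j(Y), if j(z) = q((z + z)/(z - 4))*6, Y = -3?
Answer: -91770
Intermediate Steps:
j(z) = 30 (j(z) = 5*6 = 30)
-3059*j(Y) = -3059*30 = -91770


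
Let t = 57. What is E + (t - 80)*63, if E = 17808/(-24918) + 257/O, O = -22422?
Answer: -134996417951/93118566 ≈ -1449.7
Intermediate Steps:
E = -67615817/93118566 (E = 17808/(-24918) + 257/(-22422) = 17808*(-1/24918) + 257*(-1/22422) = -2968/4153 - 257/22422 = -67615817/93118566 ≈ -0.72613)
E + (t - 80)*63 = -67615817/93118566 + (57 - 80)*63 = -67615817/93118566 - 23*63 = -67615817/93118566 - 1449 = -134996417951/93118566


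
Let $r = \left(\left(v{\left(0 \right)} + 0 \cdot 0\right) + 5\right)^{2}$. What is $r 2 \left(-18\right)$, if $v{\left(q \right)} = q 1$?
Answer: $-900$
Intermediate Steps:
$v{\left(q \right)} = q$
$r = 25$ ($r = \left(\left(0 + 0 \cdot 0\right) + 5\right)^{2} = \left(\left(0 + 0\right) + 5\right)^{2} = \left(0 + 5\right)^{2} = 5^{2} = 25$)
$r 2 \left(-18\right) = 25 \cdot 2 \left(-18\right) = 50 \left(-18\right) = -900$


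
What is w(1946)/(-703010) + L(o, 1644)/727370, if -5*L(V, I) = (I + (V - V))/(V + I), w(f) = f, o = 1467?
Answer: -52425398737/18938152639175 ≈ -0.0027682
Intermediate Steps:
L(V, I) = -I/(5*(I + V)) (L(V, I) = -(I + (V - V))/(5*(V + I)) = -(I + 0)/(5*(I + V)) = -I/(5*(I + V)))
w(1946)/(-703010) + L(o, 1644)/727370 = 1946/(-703010) - 1*1644/(5*1644 + 5*1467)/727370 = 1946*(-1/703010) - 1*1644/(8220 + 7335)*(1/727370) = -139/50215 - 1*1644/15555*(1/727370) = -139/50215 - 1*1644*1/15555*(1/727370) = -139/50215 - 548/5185*1/727370 = -139/50215 - 274/1885706725 = -52425398737/18938152639175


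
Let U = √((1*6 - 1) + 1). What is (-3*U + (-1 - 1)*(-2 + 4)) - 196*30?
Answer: -5884 - 3*√6 ≈ -5891.4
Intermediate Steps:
U = √6 (U = √((6 - 1) + 1) = √(5 + 1) = √6 ≈ 2.4495)
(-3*U + (-1 - 1)*(-2 + 4)) - 196*30 = (-3*√6 + (-1 - 1)*(-2 + 4)) - 196*30 = (-3*√6 - 2*2) - 5880 = (-3*√6 - 4) - 5880 = (-4 - 3*√6) - 5880 = -5884 - 3*√6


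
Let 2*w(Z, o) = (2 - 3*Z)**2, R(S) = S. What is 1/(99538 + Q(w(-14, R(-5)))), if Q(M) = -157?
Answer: 1/99381 ≈ 1.0062e-5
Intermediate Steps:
w(Z, o) = (2 - 3*Z)**2/2
1/(99538 + Q(w(-14, R(-5)))) = 1/(99538 - 157) = 1/99381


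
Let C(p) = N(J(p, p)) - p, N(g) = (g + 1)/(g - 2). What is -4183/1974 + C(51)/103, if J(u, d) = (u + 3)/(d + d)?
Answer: -283817/108150 ≈ -2.6243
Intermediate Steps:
J(u, d) = (3 + u)/(2*d) (J(u, d) = (3 + u)/((2*d)) = (3 + u)*(1/(2*d)) = (3 + u)/(2*d))
N(g) = (1 + g)/(-2 + g)
C(p) = -p + (1 + (3 + p)/(2*p))/(-2 + (3 + p)/(2*p)) (C(p) = (1 + (3 + p)/(2*p))/(-2 + (3 + p)/(2*p)) - p = -p + (1 + (3 + p)/(2*p))/(-2 + (3 + p)/(2*p)))
-4183/1974 + C(51)/103 = -4183/1974 + ((-1 - 1*51²)/(-1 + 51))/103 = -4183*1/1974 + ((-1 - 1*2601)/50)*(1/103) = -89/42 + ((-1 - 2601)/50)*(1/103) = -89/42 + ((1/50)*(-2602))*(1/103) = -89/42 - 1301/25*1/103 = -89/42 - 1301/2575 = -283817/108150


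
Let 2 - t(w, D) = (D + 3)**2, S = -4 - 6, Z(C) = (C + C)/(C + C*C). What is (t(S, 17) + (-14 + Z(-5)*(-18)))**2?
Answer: 162409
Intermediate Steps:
Z(C) = 2*C/(C + C**2) (Z(C) = (2*C)/(C + C**2) = 2*C/(C + C**2))
S = -10
t(w, D) = 2 - (3 + D)**2 (t(w, D) = 2 - (D + 3)**2 = 2 - (3 + D)**2)
(t(S, 17) + (-14 + Z(-5)*(-18)))**2 = ((2 - (3 + 17)**2) + (-14 + (2/(1 - 5))*(-18)))**2 = ((2 - 1*20**2) + (-14 + (2/(-4))*(-18)))**2 = ((2 - 1*400) + (-14 + (2*(-1/4))*(-18)))**2 = ((2 - 400) + (-14 - 1/2*(-18)))**2 = (-398 + (-14 + 9))**2 = (-398 - 5)**2 = (-403)**2 = 162409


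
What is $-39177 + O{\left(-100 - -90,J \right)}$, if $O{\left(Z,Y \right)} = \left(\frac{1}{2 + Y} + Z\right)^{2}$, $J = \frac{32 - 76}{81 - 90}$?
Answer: $- \frac{150223067}{3844} \approx -39080.0$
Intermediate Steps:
$J = \frac{44}{9}$ ($J = - \frac{44}{-9} = \left(-44\right) \left(- \frac{1}{9}\right) = \frac{44}{9} \approx 4.8889$)
$O{\left(Z,Y \right)} = \left(Z + \frac{1}{2 + Y}\right)^{2}$
$-39177 + O{\left(-100 - -90,J \right)} = -39177 + \frac{\left(1 + 2 \left(-100 - -90\right) + \frac{44 \left(-100 - -90\right)}{9}\right)^{2}}{\left(2 + \frac{44}{9}\right)^{2}} = -39177 + \frac{\left(1 + 2 \left(-100 + 90\right) + \frac{44 \left(-100 + 90\right)}{9}\right)^{2}}{\frac{3844}{81}} = -39177 + \frac{81 \left(1 + 2 \left(-10\right) + \frac{44}{9} \left(-10\right)\right)^{2}}{3844} = -39177 + \frac{81 \left(1 - 20 - \frac{440}{9}\right)^{2}}{3844} = -39177 + \frac{81 \left(- \frac{611}{9}\right)^{2}}{3844} = -39177 + \frac{81}{3844} \cdot \frac{373321}{81} = -39177 + \frac{373321}{3844} = - \frac{150223067}{3844}$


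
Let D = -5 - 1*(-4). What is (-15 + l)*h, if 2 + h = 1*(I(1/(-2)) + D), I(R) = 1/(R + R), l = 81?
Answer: -264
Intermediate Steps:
I(R) = 1/(2*R)
D = -1 (D = -5 + 4 = -1)
h = -4 (h = -2 + 1*(1/(2*(1/(-2))) - 1) = -2 + 1*(1/(2*(-½)) - 1) = -2 + 1*((½)*(-2) - 1) = -2 + 1*(-1 - 1) = -2 + 1*(-2) = -2 - 2 = -4)
(-15 + l)*h = (-15 + 81)*(-4) = 66*(-4) = -264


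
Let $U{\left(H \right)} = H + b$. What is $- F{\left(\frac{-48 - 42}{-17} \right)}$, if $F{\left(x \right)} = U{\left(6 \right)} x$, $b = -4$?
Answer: $- \frac{180}{17} \approx -10.588$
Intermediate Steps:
$U{\left(H \right)} = -4 + H$ ($U{\left(H \right)} = H - 4 = -4 + H$)
$F{\left(x \right)} = 2 x$ ($F{\left(x \right)} = \left(-4 + 6\right) x = 2 x$)
$- F{\left(\frac{-48 - 42}{-17} \right)} = - 2 \frac{-48 - 42}{-17} = - 2 \left(\left(-90\right) \left(- \frac{1}{17}\right)\right) = - \frac{2 \cdot 90}{17} = \left(-1\right) \frac{180}{17} = - \frac{180}{17}$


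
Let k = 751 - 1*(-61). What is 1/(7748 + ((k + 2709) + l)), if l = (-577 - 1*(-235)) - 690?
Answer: 1/10237 ≈ 9.7685e-5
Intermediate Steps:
l = -1032 (l = (-577 + 235) - 690 = -342 - 690 = -1032)
k = 812 (k = 751 + 61 = 812)
1/(7748 + ((k + 2709) + l)) = 1/(7748 + ((812 + 2709) - 1032)) = 1/(7748 + (3521 - 1032)) = 1/(7748 + 2489) = 1/10237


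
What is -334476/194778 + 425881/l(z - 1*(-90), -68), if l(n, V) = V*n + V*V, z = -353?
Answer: 1396738215/81186356 ≈ 17.204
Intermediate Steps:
l(n, V) = V² + V*n (l(n, V) = V*n + V² = V² + V*n)
-334476/194778 + 425881/l(z - 1*(-90), -68) = -334476/194778 + 425881/((-68*(-68 + (-353 - 1*(-90))))) = -334476*1/194778 + 425881/((-68*(-68 + (-353 + 90)))) = -6194/3607 + 425881/((-68*(-68 - 263))) = -6194/3607 + 425881/((-68*(-331))) = -6194/3607 + 425881/22508 = 1396738215/81186356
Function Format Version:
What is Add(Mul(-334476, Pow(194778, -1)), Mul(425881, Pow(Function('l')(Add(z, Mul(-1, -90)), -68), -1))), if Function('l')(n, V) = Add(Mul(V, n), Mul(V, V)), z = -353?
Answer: Rational(1396738215, 81186356) ≈ 17.204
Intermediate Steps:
Function('l')(n, V) = Add(Pow(V, 2), Mul(V, n)) (Function('l')(n, V) = Add(Mul(V, n), Pow(V, 2)) = Add(Pow(V, 2), Mul(V, n)))
Add(Mul(-334476, Pow(194778, -1)), Mul(425881, Pow(Function('l')(Add(z, Mul(-1, -90)), -68), -1))) = Add(Mul(-334476, Pow(194778, -1)), Mul(425881, Pow(Mul(-68, Add(-68, Add(-353, Mul(-1, -90)))), -1))) = Add(Mul(-334476, Rational(1, 194778)), Mul(425881, Pow(Mul(-68, Add(-68, Add(-353, 90))), -1))) = Add(Rational(-6194, 3607), Mul(425881, Pow(Mul(-68, Add(-68, -263)), -1))) = Add(Rational(-6194, 3607), Mul(425881, Pow(Mul(-68, -331), -1))) = Add(Rational(-6194, 3607), Mul(425881, Pow(22508, -1))) = Add(Rational(-6194, 3607), Mul(425881, Rational(1, 22508))) = Add(Rational(-6194, 3607), Rational(425881, 22508)) = Rational(1396738215, 81186356)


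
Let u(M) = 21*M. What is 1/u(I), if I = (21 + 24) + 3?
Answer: 1/1008 ≈ 0.00099206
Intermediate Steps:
I = 48 (I = 45 + 3 = 48)
1/u(I) = 1/(21*48) = 1/1008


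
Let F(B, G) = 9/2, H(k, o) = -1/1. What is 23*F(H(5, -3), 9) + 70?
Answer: 347/2 ≈ 173.50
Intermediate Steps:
H(k, o) = -1 (H(k, o) = -1*1 = -1)
F(B, G) = 9/2 (F(B, G) = 9*(½) = 9/2)
23*F(H(5, -3), 9) + 70 = 23*(9/2) + 70 = 207/2 + 70 = 347/2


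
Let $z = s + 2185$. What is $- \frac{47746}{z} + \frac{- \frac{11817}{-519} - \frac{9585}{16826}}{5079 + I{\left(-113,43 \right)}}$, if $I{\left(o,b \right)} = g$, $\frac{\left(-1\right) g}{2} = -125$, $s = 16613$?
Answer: $- \frac{369714806501675}{145798936979358} \approx -2.5358$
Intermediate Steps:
$g = 250$ ($g = \left(-2\right) \left(-125\right) = 250$)
$I{\left(o,b \right)} = 250$
$z = 18798$ ($z = 16613 + 2185 = 18798$)
$- \frac{47746}{z} + \frac{- \frac{11817}{-519} - \frac{9585}{16826}}{5079 + I{\left(-113,43 \right)}} = - \frac{47746}{18798} + \frac{- \frac{11817}{-519} - \frac{9585}{16826}}{5079 + 250} = \left(-47746\right) \frac{1}{18798} + \frac{\left(-11817\right) \left(- \frac{1}{519}\right) - \frac{9585}{16826}}{5329} = - \frac{23873}{9399} + \left(\frac{3939}{173} - \frac{9585}{16826}\right) \frac{1}{5329} = - \frac{23873}{9399} + \frac{64619409}{2910898} \cdot \frac{1}{5329} = - \frac{23873}{9399} + \frac{64619409}{15512175442} = - \frac{369714806501675}{145798936979358}$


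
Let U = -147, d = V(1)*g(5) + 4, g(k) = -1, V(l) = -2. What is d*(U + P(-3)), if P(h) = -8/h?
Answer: -866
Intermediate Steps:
d = 6 (d = -2*(-1) + 4 = 2 + 4 = 6)
d*(U + P(-3)) = 6*(-147 - 8/(-3)) = 6*(-147 - 8*(-⅓)) = 6*(-147 + 8/3) = 6*(-433/3) = -866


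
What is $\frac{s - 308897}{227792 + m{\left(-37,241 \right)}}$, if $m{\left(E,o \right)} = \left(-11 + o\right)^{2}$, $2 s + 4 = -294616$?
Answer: $- \frac{152069}{93564} \approx -1.6253$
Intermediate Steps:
$s = -147310$ ($s = -2 + \frac{1}{2} \left(-294616\right) = -2 - 147308 = -147310$)
$\frac{s - 308897}{227792 + m{\left(-37,241 \right)}} = \frac{-147310 - 308897}{227792 + \left(-11 + 241\right)^{2}} = - \frac{456207}{227792 + 230^{2}} = - \frac{456207}{227792 + 52900} = - \frac{456207}{280692} = \left(-456207\right) \frac{1}{280692} = - \frac{152069}{93564}$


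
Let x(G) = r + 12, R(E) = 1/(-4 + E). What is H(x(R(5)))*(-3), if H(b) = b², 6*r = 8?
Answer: -1600/3 ≈ -533.33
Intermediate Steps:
r = 4/3 (r = (⅙)*8 = 4/3 ≈ 1.3333)
x(G) = 40/3 (x(G) = 4/3 + 12 = 40/3)
H(x(R(5)))*(-3) = (40/3)²*(-3) = (1600/9)*(-3) = -1600/3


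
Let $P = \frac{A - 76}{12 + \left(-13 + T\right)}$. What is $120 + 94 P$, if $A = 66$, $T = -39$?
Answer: $\frac{287}{2} \approx 143.5$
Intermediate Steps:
$P = \frac{1}{4}$ ($P = \frac{66 - 76}{12 - 52} = - \frac{10}{12 - 52} = - \frac{10}{-40} = \left(-10\right) \left(- \frac{1}{40}\right) = \frac{1}{4} \approx 0.25$)
$120 + 94 P = 120 + 94 \cdot \frac{1}{4} = 120 + \frac{47}{2} = \frac{287}{2}$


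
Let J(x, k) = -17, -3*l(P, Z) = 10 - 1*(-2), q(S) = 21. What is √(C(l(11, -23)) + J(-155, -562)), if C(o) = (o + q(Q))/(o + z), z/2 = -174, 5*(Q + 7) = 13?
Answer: I*√132022/88 ≈ 4.129*I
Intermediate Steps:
Q = -22/5 (Q = -7 + (⅕)*13 = -7 + 13/5 = -22/5 ≈ -4.4000)
z = -348 (z = 2*(-174) = -348)
l(P, Z) = -4 (l(P, Z) = -(10 - 1*(-2))/3 = -(10 + 2)/3 = -⅓*12 = -4)
C(o) = (21 + o)/(-348 + o) (C(o) = (o + 21)/(o - 348) = (21 + o)/(-348 + o))
√(C(l(11, -23)) + J(-155, -562)) = √((21 - 4)/(-348 - 4) - 17) = √(17/(-352) - 17) = √(-1/352*17 - 17) = √(-17/352 - 17) = √(-6001/352) = I*√132022/88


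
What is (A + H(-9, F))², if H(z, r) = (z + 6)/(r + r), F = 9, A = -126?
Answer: 573049/36 ≈ 15918.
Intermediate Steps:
H(z, r) = (6 + z)/(2*r) (H(z, r) = (6 + z)/((2*r)) = (6 + z)*(1/(2*r)) = (6 + z)/(2*r))
(A + H(-9, F))² = (-126 + (½)*(6 - 9)/9)² = (-126 + (½)*(⅑)*(-3))² = (-126 - ⅙)² = (-757/6)² = 573049/36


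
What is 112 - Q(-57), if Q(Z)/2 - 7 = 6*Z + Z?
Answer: 896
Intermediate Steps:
Q(Z) = 14 + 14*Z (Q(Z) = 14 + 2*(6*Z + Z) = 14 + 2*(7*Z) = 14 + 14*Z)
112 - Q(-57) = 112 - (14 + 14*(-57)) = 112 - (14 - 798) = 112 - 1*(-784) = 112 + 784 = 896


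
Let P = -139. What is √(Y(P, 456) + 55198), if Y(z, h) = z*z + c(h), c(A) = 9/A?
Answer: √430421858/76 ≈ 272.98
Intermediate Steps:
Y(z, h) = z² + 9/h (Y(z, h) = z*z + 9/h = z² + 9/h)
√(Y(P, 456) + 55198) = √(((-139)² + 9/456) + 55198) = √((19321 + 9*(1/456)) + 55198) = √((19321 + 3/152) + 55198) = √(2936795/152 + 55198) = √(11326891/152) = √430421858/76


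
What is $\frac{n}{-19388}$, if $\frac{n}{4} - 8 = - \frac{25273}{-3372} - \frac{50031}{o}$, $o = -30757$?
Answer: $- \frac{1775727025}{502694991588} \approx -0.0035324$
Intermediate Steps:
$n = \frac{1775727025}{25928151}$ ($n = 32 + 4 \left(- \frac{25273}{-3372} - \frac{50031}{-30757}\right) = 32 + 4 \left(\left(-25273\right) \left(- \frac{1}{3372}\right) - - \frac{50031}{30757}\right) = 32 + 4 \left(\frac{25273}{3372} + \frac{50031}{30757}\right) = 32 + 4 \cdot \frac{946026193}{103712604} = 32 + \frac{946026193}{25928151} = \frac{1775727025}{25928151} \approx 68.486$)
$\frac{n}{-19388} = \frac{1775727025}{25928151 \left(-19388\right)} = \frac{1775727025}{25928151} \left(- \frac{1}{19388}\right) = - \frac{1775727025}{502694991588}$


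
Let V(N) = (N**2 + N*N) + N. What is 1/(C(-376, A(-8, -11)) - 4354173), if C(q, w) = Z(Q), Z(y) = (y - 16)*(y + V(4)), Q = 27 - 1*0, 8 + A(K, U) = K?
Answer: -1/4353480 ≈ -2.2970e-7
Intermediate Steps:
A(K, U) = -8 + K
Q = 27 (Q = 27 + 0 = 27)
V(N) = N + 2*N**2 (V(N) = (N**2 + N**2) + N = 2*N**2 + N = N + 2*N**2)
Z(y) = (-16 + y)*(36 + y) (Z(y) = (y - 16)*(y + 4*(1 + 2*4)) = (-16 + y)*(y + 4*(1 + 8)) = (-16 + y)*(y + 4*9) = (-16 + y)*(y + 36) = (-16 + y)*(36 + y))
C(q, w) = 693 (C(q, w) = -576 + 27**2 + 20*27 = -576 + 729 + 540 = 693)
1/(C(-376, A(-8, -11)) - 4354173) = 1/(693 - 4354173) = 1/(-4353480) = -1/4353480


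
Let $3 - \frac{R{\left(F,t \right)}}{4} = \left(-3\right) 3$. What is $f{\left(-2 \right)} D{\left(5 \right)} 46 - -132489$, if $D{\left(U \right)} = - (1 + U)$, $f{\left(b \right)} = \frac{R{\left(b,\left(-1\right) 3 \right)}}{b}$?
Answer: $139113$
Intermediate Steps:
$R{\left(F,t \right)} = 48$ ($R{\left(F,t \right)} = 12 - 4 \left(\left(-3\right) 3\right) = 12 - -36 = 12 + 36 = 48$)
$f{\left(b \right)} = \frac{48}{b}$
$D{\left(U \right)} = -1 - U$
$f{\left(-2 \right)} D{\left(5 \right)} 46 - -132489 = \frac{48}{-2} \left(-1 - 5\right) 46 - -132489 = 48 \left(- \frac{1}{2}\right) \left(-1 - 5\right) 46 + 132489 = \left(-24\right) \left(-6\right) 46 + 132489 = 144 \cdot 46 + 132489 = 6624 + 132489 = 139113$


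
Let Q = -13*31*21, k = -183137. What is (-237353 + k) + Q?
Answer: -428953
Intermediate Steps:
Q = -8463 (Q = -403*21 = -8463)
(-237353 + k) + Q = (-237353 - 183137) - 8463 = -420490 - 8463 = -428953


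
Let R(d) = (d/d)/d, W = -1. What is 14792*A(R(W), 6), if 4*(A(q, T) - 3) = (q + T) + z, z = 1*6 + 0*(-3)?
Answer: 85054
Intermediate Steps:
z = 6 (z = 6 + 0 = 6)
R(d) = 1/d
A(q, T) = 9/2 + T/4 + q/4 (A(q, T) = 3 + ((q + T) + 6)/4 = 3 + ((T + q) + 6)/4 = 3 + (6 + T + q)/4 = 3 + (3/2 + T/4 + q/4) = 9/2 + T/4 + q/4)
14792*A(R(W), 6) = 14792*(9/2 + (¼)*6 + (¼)/(-1)) = 14792*(9/2 + 3/2 + (¼)*(-1)) = 14792*(9/2 + 3/2 - ¼) = 14792*(23/4) = 85054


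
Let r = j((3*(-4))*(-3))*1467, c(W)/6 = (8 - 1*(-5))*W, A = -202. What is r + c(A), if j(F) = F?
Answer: 37056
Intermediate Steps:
c(W) = 78*W (c(W) = 6*((8 - 1*(-5))*W) = 6*((8 + 5)*W) = 6*(13*W) = 78*W)
r = 52812 (r = ((3*(-4))*(-3))*1467 = -12*(-3)*1467 = 36*1467 = 52812)
r + c(A) = 52812 + 78*(-202) = 52812 - 15756 = 37056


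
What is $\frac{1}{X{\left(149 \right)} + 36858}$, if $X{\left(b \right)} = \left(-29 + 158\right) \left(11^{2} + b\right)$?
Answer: $\frac{1}{71688} \approx 1.3949 \cdot 10^{-5}$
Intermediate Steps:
$X{\left(b \right)} = 15609 + 129 b$ ($X{\left(b \right)} = 129 \left(121 + b\right) = 15609 + 129 b$)
$\frac{1}{X{\left(149 \right)} + 36858} = \frac{1}{\left(15609 + 129 \cdot 149\right) + 36858} = \frac{1}{\left(15609 + 19221\right) + 36858} = \frac{1}{34830 + 36858} = \frac{1}{71688}$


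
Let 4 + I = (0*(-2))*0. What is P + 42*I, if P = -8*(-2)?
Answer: -152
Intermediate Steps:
P = 16
I = -4 (I = -4 + (0*(-2))*0 = -4 + 0*0 = -4 + 0 = -4)
P + 42*I = 16 + 42*(-4) = 16 - 168 = -152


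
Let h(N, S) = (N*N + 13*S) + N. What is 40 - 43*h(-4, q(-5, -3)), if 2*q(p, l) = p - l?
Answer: 83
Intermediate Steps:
q(p, l) = p/2 - l/2 (q(p, l) = (p - l)/2 = p/2 - l/2)
h(N, S) = N + N² + 13*S (h(N, S) = (N² + 13*S) + N = N + N² + 13*S)
40 - 43*h(-4, q(-5, -3)) = 40 - 43*(-4 + (-4)² + 13*((½)*(-5) - ½*(-3))) = 40 - 43*(-4 + 16 + 13*(-5/2 + 3/2)) = 40 - 43*(-4 + 16 + 13*(-1)) = 40 - 43*(-4 + 16 - 13) = 40 - 43*(-1) = 40 + 43 = 83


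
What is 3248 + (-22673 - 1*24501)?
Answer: -43926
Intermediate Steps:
3248 + (-22673 - 1*24501) = 3248 + (-22673 - 24501) = 3248 - 47174 = -43926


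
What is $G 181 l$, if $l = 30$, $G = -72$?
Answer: $-390960$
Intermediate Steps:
$G 181 l = \left(-72\right) 181 \cdot 30 = \left(-13032\right) 30 = -390960$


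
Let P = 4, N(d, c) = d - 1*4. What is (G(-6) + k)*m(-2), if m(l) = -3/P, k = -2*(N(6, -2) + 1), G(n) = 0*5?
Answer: 9/2 ≈ 4.5000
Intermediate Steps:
N(d, c) = -4 + d (N(d, c) = d - 4 = -4 + d)
G(n) = 0
k = -6 (k = -2*((-4 + 6) + 1) = -2*(2 + 1) = -2*3 = -6)
m(l) = -¾ (m(l) = -3/4 = -3*¼ = -¾)
(G(-6) + k)*m(-2) = (0 - 6)*(-¾) = -6*(-¾) = 9/2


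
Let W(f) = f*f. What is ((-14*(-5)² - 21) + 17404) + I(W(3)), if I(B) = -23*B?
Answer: 16826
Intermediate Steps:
W(f) = f²
((-14*(-5)² - 21) + 17404) + I(W(3)) = ((-14*(-5)² - 21) + 17404) - 23*3² = ((-14*25 - 21) + 17404) - 23*9 = ((-350 - 21) + 17404) - 207 = (-371 + 17404) - 207 = 17033 - 207 = 16826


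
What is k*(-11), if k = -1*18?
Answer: 198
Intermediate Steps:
k = -18
k*(-11) = -18*(-11) = 198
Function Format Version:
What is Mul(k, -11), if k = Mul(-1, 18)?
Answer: 198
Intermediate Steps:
k = -18
Mul(k, -11) = Mul(-18, -11) = 198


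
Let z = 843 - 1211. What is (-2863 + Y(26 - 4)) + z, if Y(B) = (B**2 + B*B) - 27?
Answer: -2290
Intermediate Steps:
Y(B) = -27 + 2*B**2 (Y(B) = (B**2 + B**2) - 27 = 2*B**2 - 27 = -27 + 2*B**2)
z = -368
(-2863 + Y(26 - 4)) + z = (-2863 + (-27 + 2*(26 - 4)**2)) - 368 = (-2863 + (-27 + 2*22**2)) - 368 = (-2863 + (-27 + 2*484)) - 368 = (-2863 + (-27 + 968)) - 368 = (-2863 + 941) - 368 = -1922 - 368 = -2290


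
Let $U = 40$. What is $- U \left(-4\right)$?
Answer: $160$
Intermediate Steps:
$- U \left(-4\right) = \left(-1\right) 40 \left(-4\right) = \left(-40\right) \left(-4\right) = 160$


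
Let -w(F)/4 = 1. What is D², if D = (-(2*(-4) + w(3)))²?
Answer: 20736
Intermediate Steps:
w(F) = -4 (w(F) = -4*1 = -4)
D = 144 (D = (-(2*(-4) - 4))² = (-(-8 - 4))² = (-1*(-12))² = 12² = 144)
D² = 144² = 20736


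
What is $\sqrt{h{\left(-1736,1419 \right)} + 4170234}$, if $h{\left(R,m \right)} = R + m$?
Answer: $\sqrt{4169917} \approx 2042.0$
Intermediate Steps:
$\sqrt{h{\left(-1736,1419 \right)} + 4170234} = \sqrt{\left(-1736 + 1419\right) + 4170234} = \sqrt{-317 + 4170234} = \sqrt{4169917}$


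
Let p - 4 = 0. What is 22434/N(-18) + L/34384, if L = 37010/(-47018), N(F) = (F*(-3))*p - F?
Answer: 3022358070289/31525004784 ≈ 95.872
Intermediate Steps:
p = 4 (p = 4 + 0 = 4)
N(F) = -13*F (N(F) = (F*(-3))*4 - F = -3*F*4 - F = -12*F - F = -13*F)
L = -18505/23509 (L = 37010*(-1/47018) = -18505/23509 ≈ -0.78715)
22434/N(-18) + L/34384 = 22434/((-13*(-18))) - 18505/23509/34384 = 22434/234 - 18505/23509*1/34384 = 22434*(1/234) - 18505/808333456 = 3739/39 - 18505/808333456 = 3022358070289/31525004784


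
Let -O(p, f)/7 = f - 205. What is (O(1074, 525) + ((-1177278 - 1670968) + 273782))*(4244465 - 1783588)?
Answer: -6340951609408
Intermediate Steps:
O(p, f) = 1435 - 7*f (O(p, f) = -7*(f - 205) = -7*(-205 + f) = 1435 - 7*f)
(O(1074, 525) + ((-1177278 - 1670968) + 273782))*(4244465 - 1783588) = ((1435 - 7*525) + ((-1177278 - 1670968) + 273782))*(4244465 - 1783588) = ((1435 - 3675) + (-2848246 + 273782))*2460877 = (-2240 - 2574464)*2460877 = -2576704*2460877 = -6340951609408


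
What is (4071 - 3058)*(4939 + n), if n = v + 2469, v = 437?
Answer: 7946985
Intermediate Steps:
n = 2906 (n = 437 + 2469 = 2906)
(4071 - 3058)*(4939 + n) = (4071 - 3058)*(4939 + 2906) = 1013*7845 = 7946985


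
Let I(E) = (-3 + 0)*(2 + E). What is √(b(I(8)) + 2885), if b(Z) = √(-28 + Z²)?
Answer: √(2885 + 2*√218) ≈ 53.986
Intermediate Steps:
I(E) = -6 - 3*E (I(E) = -3*(2 + E) = -6 - 3*E)
√(b(I(8)) + 2885) = √(√(-28 + (-6 - 3*8)²) + 2885) = √(√(-28 + (-6 - 24)²) + 2885) = √(√(-28 + (-30)²) + 2885) = √(√(-28 + 900) + 2885) = √(√872 + 2885) = √(2*√218 + 2885) = √(2885 + 2*√218)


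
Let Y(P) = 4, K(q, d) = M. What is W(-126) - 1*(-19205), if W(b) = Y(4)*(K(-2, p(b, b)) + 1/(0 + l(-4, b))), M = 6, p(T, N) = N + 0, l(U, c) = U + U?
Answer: 38457/2 ≈ 19229.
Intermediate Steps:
l(U, c) = 2*U
p(T, N) = N
K(q, d) = 6
W(b) = 47/2 (W(b) = 4*(6 + 1/(0 + 2*(-4))) = 4*(6 + 1/(0 - 8)) = 4*(6 + 1/(-8)) = 4*(6 - 1/8) = 4*(47/8) = 47/2)
W(-126) - 1*(-19205) = 47/2 - 1*(-19205) = 47/2 + 19205 = 38457/2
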